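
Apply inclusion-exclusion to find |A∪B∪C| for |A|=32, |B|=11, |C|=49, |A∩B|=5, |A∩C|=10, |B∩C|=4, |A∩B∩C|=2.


|A∪B∪C| = |A|+|B|+|C| - |A∩B|-|A∩C|-|B∩C| + |A∩B∩C|
= 32+11+49 - 5-10-4 + 2
= 92 - 19 + 2
= 75

|A ∪ B ∪ C| = 75


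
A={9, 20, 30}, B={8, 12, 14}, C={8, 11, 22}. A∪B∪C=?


A ∪ B = {8, 9, 12, 14, 20, 30}
(A ∪ B) ∪ C = {8, 9, 11, 12, 14, 20, 22, 30}

A ∪ B ∪ C = {8, 9, 11, 12, 14, 20, 22, 30}


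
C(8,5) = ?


C(n,k) = n! / (k!(n-k)!)
C(8,5) = 8! / (5!3!)
= 56

C(8,5) = 56


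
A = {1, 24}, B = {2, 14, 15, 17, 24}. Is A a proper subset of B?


A ⊂ B requires: A ⊆ B AND A ≠ B.
A ⊆ B? No
A ⊄ B, so A is not a proper subset.

No, A is not a proper subset of B


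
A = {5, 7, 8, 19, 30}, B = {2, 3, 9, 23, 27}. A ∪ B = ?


A ∪ B = all elements in A or B (or both)
A = {5, 7, 8, 19, 30}
B = {2, 3, 9, 23, 27}
A ∪ B = {2, 3, 5, 7, 8, 9, 19, 23, 27, 30}

A ∪ B = {2, 3, 5, 7, 8, 9, 19, 23, 27, 30}


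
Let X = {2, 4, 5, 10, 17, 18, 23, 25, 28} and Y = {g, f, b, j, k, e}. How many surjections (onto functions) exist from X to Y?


n = |X| = 9, k = |Y| = 6. Surjections via inclusion-exclusion:
S(n,k) = Σ(-1)^i × C(k,i) × (k-i)^n, i=0 to k
i=0: (-1)^0×C(6,0)×6^9 = 10077696
i=1: (-1)^1×C(6,1)×5^9 = -11718750
i=2: (-1)^2×C(6,2)×4^9 = 3932160
i=3: (-1)^3×C(6,3)×3^9 = -393660
i=4: (-1)^4×C(6,4)×2^9 = 7680
i=5: (-1)^5×C(6,5)×1^9 = -6
i=6: (-1)^6×C(6,6)×0^9 = 0
Total = 1905120

Number of surjections = 1905120


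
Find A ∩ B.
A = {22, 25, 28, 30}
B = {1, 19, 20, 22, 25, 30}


A ∩ B = elements in both A and B
A = {22, 25, 28, 30}
B = {1, 19, 20, 22, 25, 30}
A ∩ B = {22, 25, 30}

A ∩ B = {22, 25, 30}


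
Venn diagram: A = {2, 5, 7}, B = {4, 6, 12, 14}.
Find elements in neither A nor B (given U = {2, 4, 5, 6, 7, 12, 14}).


A = {2, 5, 7}
B = {4, 6, 12, 14}
Region: in neither A nor B (given U = {2, 4, 5, 6, 7, 12, 14})
Elements: ∅

Elements in neither A nor B (given U = {2, 4, 5, 6, 7, 12, 14}): ∅


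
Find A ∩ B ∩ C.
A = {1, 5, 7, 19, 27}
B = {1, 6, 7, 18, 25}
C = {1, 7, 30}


A ∩ B = {1, 7}
(A ∩ B) ∩ C = {1, 7}

A ∩ B ∩ C = {1, 7}


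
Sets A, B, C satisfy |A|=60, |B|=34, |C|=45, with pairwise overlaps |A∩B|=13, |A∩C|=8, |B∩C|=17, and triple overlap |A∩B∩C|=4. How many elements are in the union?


|A∪B∪C| = |A|+|B|+|C| - |A∩B|-|A∩C|-|B∩C| + |A∩B∩C|
= 60+34+45 - 13-8-17 + 4
= 139 - 38 + 4
= 105

|A ∪ B ∪ C| = 105


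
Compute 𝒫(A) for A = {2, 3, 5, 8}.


|A| = 4, so |P(A)| = 2^4 = 16
Enumerate subsets by cardinality (0 to 4):
∅, {2}, {3}, {5}, {8}, {2, 3}, {2, 5}, {2, 8}, {3, 5}, {3, 8}, {5, 8}, {2, 3, 5}, {2, 3, 8}, {2, 5, 8}, {3, 5, 8}, {2, 3, 5, 8}

P(A) has 16 subsets: ∅, {2}, {3}, {5}, {8}, {2, 3}, {2, 5}, {2, 8}, {3, 5}, {3, 8}, {5, 8}, {2, 3, 5}, {2, 3, 8}, {2, 5, 8}, {3, 5, 8}, {2, 3, 5, 8}


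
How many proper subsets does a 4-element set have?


Total subsets = 2^n = 2^4 = 16
Proper subsets exclude the set itself: 2^n - 1
= 16 - 1
= 15

Number of proper subsets = 15


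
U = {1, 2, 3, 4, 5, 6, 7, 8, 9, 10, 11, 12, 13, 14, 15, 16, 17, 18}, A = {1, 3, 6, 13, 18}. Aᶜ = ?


Aᶜ = U \ A = elements in U but not in A
U = {1, 2, 3, 4, 5, 6, 7, 8, 9, 10, 11, 12, 13, 14, 15, 16, 17, 18}
A = {1, 3, 6, 13, 18}
Aᶜ = {2, 4, 5, 7, 8, 9, 10, 11, 12, 14, 15, 16, 17}

Aᶜ = {2, 4, 5, 7, 8, 9, 10, 11, 12, 14, 15, 16, 17}


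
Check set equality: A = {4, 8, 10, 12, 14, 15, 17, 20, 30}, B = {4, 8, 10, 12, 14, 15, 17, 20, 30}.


Two sets are equal iff they have exactly the same elements.
A = {4, 8, 10, 12, 14, 15, 17, 20, 30}
B = {4, 8, 10, 12, 14, 15, 17, 20, 30}
Same elements → A = B

Yes, A = B


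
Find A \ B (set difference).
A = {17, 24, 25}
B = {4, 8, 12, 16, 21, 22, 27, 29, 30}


A \ B = elements in A but not in B
A = {17, 24, 25}
B = {4, 8, 12, 16, 21, 22, 27, 29, 30}
Remove from A any elements in B
A \ B = {17, 24, 25}

A \ B = {17, 24, 25}


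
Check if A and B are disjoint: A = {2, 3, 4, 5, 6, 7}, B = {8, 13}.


Disjoint means A ∩ B = ∅.
A ∩ B = ∅
A ∩ B = ∅, so A and B are disjoint.

Yes, A and B are disjoint


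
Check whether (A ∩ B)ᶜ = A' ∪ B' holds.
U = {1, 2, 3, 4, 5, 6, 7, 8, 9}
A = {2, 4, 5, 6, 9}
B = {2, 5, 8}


LHS: A ∩ B = {2, 5}
(A ∩ B)' = U \ (A ∩ B) = {1, 3, 4, 6, 7, 8, 9}
A' = {1, 3, 7, 8}, B' = {1, 3, 4, 6, 7, 9}
Claimed RHS: A' ∪ B' = {1, 3, 4, 6, 7, 8, 9}
Identity is VALID: LHS = RHS = {1, 3, 4, 6, 7, 8, 9} ✓

Identity is valid. (A ∩ B)' = A' ∪ B' = {1, 3, 4, 6, 7, 8, 9}


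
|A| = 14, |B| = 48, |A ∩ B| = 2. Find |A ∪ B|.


|A ∪ B| = |A| + |B| - |A ∩ B|
= 14 + 48 - 2
= 60

|A ∪ B| = 60


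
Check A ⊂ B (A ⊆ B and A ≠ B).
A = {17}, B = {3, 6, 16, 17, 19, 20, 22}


A ⊂ B requires: A ⊆ B AND A ≠ B.
A ⊆ B? Yes
A = B? No
A ⊂ B: Yes (A is a proper subset of B)

Yes, A ⊂ B


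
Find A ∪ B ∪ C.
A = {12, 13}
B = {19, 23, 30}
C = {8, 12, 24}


A ∪ B = {12, 13, 19, 23, 30}
(A ∪ B) ∪ C = {8, 12, 13, 19, 23, 24, 30}

A ∪ B ∪ C = {8, 12, 13, 19, 23, 24, 30}


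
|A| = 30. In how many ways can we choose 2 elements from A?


C(n,k) = n! / (k!(n-k)!)
C(30,2) = 30! / (2!28!)
= 435

C(30,2) = 435


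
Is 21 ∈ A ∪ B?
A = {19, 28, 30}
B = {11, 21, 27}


A = {19, 28, 30}, B = {11, 21, 27}
A ∪ B = all elements in A or B
A ∪ B = {11, 19, 21, 27, 28, 30}
Checking if 21 ∈ A ∪ B
21 is in A ∪ B → True

21 ∈ A ∪ B


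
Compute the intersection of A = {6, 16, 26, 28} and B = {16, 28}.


A ∩ B = elements in both A and B
A = {6, 16, 26, 28}
B = {16, 28}
A ∩ B = {16, 28}

A ∩ B = {16, 28}


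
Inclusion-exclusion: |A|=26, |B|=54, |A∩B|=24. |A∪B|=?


|A ∪ B| = |A| + |B| - |A ∩ B|
= 26 + 54 - 24
= 56

|A ∪ B| = 56


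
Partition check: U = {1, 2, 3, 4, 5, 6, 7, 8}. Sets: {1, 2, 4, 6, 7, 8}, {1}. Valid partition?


A partition requires: (1) non-empty parts, (2) pairwise disjoint, (3) union = U
Parts: {1, 2, 4, 6, 7, 8}, {1}
Union of parts: {1, 2, 4, 6, 7, 8}
U = {1, 2, 3, 4, 5, 6, 7, 8}
All non-empty? True
Pairwise disjoint? False
Covers U? False

No, not a valid partition


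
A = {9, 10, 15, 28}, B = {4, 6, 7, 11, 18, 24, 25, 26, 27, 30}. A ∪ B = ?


A ∪ B = all elements in A or B (or both)
A = {9, 10, 15, 28}
B = {4, 6, 7, 11, 18, 24, 25, 26, 27, 30}
A ∪ B = {4, 6, 7, 9, 10, 11, 15, 18, 24, 25, 26, 27, 28, 30}

A ∪ B = {4, 6, 7, 9, 10, 11, 15, 18, 24, 25, 26, 27, 28, 30}


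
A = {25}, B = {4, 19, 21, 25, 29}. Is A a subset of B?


A ⊆ B means every element of A is in B.
All elements of A are in B.
So A ⊆ B.

Yes, A ⊆ B


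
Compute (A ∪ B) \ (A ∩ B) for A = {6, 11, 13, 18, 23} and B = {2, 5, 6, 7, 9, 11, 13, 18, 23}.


A △ B = (A \ B) ∪ (B \ A) = elements in exactly one of A or B
A \ B = ∅
B \ A = {2, 5, 7, 9}
A △ B = {2, 5, 7, 9}

A △ B = {2, 5, 7, 9}


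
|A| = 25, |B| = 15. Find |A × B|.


|A × B| = |A| × |B|
= 25 × 15
= 375

|A × B| = 375


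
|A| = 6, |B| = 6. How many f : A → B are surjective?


n = |A| = 6, k = |B| = 6. Surjections via inclusion-exclusion:
S(n,k) = Σ(-1)^i × C(k,i) × (k-i)^n, i=0 to k
i=0: (-1)^0×C(6,0)×6^6 = 46656
i=1: (-1)^1×C(6,1)×5^6 = -93750
i=2: (-1)^2×C(6,2)×4^6 = 61440
i=3: (-1)^3×C(6,3)×3^6 = -14580
i=4: (-1)^4×C(6,4)×2^6 = 960
i=5: (-1)^5×C(6,5)×1^6 = -6
i=6: (-1)^6×C(6,6)×0^6 = 0
Total = 720

Number of surjections = 720


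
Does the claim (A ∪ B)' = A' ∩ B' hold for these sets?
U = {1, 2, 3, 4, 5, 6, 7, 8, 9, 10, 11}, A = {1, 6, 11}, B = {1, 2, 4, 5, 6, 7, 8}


LHS: A ∪ B = {1, 2, 4, 5, 6, 7, 8, 11}
(A ∪ B)' = U \ (A ∪ B) = {3, 9, 10}
A' = {2, 3, 4, 5, 7, 8, 9, 10}, B' = {3, 9, 10, 11}
Claimed RHS: A' ∩ B' = {3, 9, 10}
Identity is VALID: LHS = RHS = {3, 9, 10} ✓

Identity is valid. (A ∪ B)' = A' ∩ B' = {3, 9, 10}


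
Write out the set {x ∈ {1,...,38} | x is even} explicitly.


Checking each candidate:
Condition: even numbers in {1,...,38}
Result = {2, 4, 6, 8, 10, 12, 14, 16, 18, 20, 22, 24, 26, 28, 30, 32, 34, 36, 38}

{2, 4, 6, 8, 10, 12, 14, 16, 18, 20, 22, 24, 26, 28, 30, 32, 34, 36, 38}


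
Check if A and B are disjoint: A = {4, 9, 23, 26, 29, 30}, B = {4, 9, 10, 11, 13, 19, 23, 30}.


Disjoint means A ∩ B = ∅.
A ∩ B = {4, 9, 23, 30}
A ∩ B ≠ ∅, so A and B are NOT disjoint.

No, A and B are not disjoint (A ∩ B = {4, 9, 23, 30})


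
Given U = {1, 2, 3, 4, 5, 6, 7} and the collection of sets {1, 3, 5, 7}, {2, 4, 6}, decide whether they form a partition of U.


A partition requires: (1) non-empty parts, (2) pairwise disjoint, (3) union = U
Parts: {1, 3, 5, 7}, {2, 4, 6}
Union of parts: {1, 2, 3, 4, 5, 6, 7}
U = {1, 2, 3, 4, 5, 6, 7}
All non-empty? True
Pairwise disjoint? True
Covers U? True

Yes, valid partition


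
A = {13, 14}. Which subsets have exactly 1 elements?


|A| = 2, so A has C(2,1) = 2 subsets of size 1.
Enumerate by choosing 1 elements from A at a time:
{13}, {14}

1-element subsets (2 total): {13}, {14}


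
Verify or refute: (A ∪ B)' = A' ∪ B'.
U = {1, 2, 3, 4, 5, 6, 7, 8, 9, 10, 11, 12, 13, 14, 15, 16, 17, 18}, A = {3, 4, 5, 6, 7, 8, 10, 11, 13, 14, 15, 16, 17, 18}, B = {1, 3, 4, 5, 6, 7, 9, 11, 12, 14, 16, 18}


LHS: A ∪ B = {1, 3, 4, 5, 6, 7, 8, 9, 10, 11, 12, 13, 14, 15, 16, 17, 18}
(A ∪ B)' = U \ (A ∪ B) = {2}
A' = {1, 2, 9, 12}, B' = {2, 8, 10, 13, 15, 17}
Claimed RHS: A' ∪ B' = {1, 2, 8, 9, 10, 12, 13, 15, 17}
Identity is INVALID: LHS = {2} but the RHS claimed here equals {1, 2, 8, 9, 10, 12, 13, 15, 17}. The correct form is (A ∪ B)' = A' ∩ B'.

Identity is invalid: (A ∪ B)' = {2} but A' ∪ B' = {1, 2, 8, 9, 10, 12, 13, 15, 17}. The correct De Morgan law is (A ∪ B)' = A' ∩ B'.


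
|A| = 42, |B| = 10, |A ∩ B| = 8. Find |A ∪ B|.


|A ∪ B| = |A| + |B| - |A ∩ B|
= 42 + 10 - 8
= 44

|A ∪ B| = 44


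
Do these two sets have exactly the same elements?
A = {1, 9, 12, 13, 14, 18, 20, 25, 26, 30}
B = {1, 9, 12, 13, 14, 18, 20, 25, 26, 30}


Two sets are equal iff they have exactly the same elements.
A = {1, 9, 12, 13, 14, 18, 20, 25, 26, 30}
B = {1, 9, 12, 13, 14, 18, 20, 25, 26, 30}
Same elements → A = B

Yes, A = B


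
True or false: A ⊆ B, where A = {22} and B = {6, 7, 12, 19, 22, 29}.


A ⊆ B means every element of A is in B.
All elements of A are in B.
So A ⊆ B.

Yes, A ⊆ B


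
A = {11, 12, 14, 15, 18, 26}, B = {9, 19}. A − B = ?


A \ B = elements in A but not in B
A = {11, 12, 14, 15, 18, 26}
B = {9, 19}
Remove from A any elements in B
A \ B = {11, 12, 14, 15, 18, 26}

A \ B = {11, 12, 14, 15, 18, 26}


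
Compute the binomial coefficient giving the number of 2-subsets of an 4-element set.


C(n,k) = n! / (k!(n-k)!)
C(4,2) = 4! / (2!2!)
= 6

C(4,2) = 6


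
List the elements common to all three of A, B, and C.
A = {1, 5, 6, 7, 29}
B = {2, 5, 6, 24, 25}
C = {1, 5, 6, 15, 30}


A ∩ B = {5, 6}
(A ∩ B) ∩ C = {5, 6}

A ∩ B ∩ C = {5, 6}


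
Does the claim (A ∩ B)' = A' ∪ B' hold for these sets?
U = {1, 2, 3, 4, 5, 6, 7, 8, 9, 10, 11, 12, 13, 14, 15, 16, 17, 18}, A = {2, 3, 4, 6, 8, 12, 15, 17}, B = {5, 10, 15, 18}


LHS: A ∩ B = {15}
(A ∩ B)' = U \ (A ∩ B) = {1, 2, 3, 4, 5, 6, 7, 8, 9, 10, 11, 12, 13, 14, 16, 17, 18}
A' = {1, 5, 7, 9, 10, 11, 13, 14, 16, 18}, B' = {1, 2, 3, 4, 6, 7, 8, 9, 11, 12, 13, 14, 16, 17}
Claimed RHS: A' ∪ B' = {1, 2, 3, 4, 5, 6, 7, 8, 9, 10, 11, 12, 13, 14, 16, 17, 18}
Identity is VALID: LHS = RHS = {1, 2, 3, 4, 5, 6, 7, 8, 9, 10, 11, 12, 13, 14, 16, 17, 18} ✓

Identity is valid. (A ∩ B)' = A' ∪ B' = {1, 2, 3, 4, 5, 6, 7, 8, 9, 10, 11, 12, 13, 14, 16, 17, 18}


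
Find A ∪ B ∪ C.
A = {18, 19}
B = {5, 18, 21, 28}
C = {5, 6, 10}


A ∪ B = {5, 18, 19, 21, 28}
(A ∪ B) ∪ C = {5, 6, 10, 18, 19, 21, 28}

A ∪ B ∪ C = {5, 6, 10, 18, 19, 21, 28}


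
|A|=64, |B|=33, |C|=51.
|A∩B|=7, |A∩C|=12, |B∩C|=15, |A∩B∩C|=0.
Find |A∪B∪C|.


|A∪B∪C| = |A|+|B|+|C| - |A∩B|-|A∩C|-|B∩C| + |A∩B∩C|
= 64+33+51 - 7-12-15 + 0
= 148 - 34 + 0
= 114

|A ∪ B ∪ C| = 114


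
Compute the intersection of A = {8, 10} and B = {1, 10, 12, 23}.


A ∩ B = elements in both A and B
A = {8, 10}
B = {1, 10, 12, 23}
A ∩ B = {10}

A ∩ B = {10}


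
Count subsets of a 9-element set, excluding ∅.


Total subsets = 2^n = 2^9 = 512
Non-empty subsets exclude the empty set: 2^n - 1
= 512 - 1
= 511

Number of non-empty subsets = 511


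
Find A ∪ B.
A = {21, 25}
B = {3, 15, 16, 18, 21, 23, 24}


A ∪ B = all elements in A or B (or both)
A = {21, 25}
B = {3, 15, 16, 18, 21, 23, 24}
A ∪ B = {3, 15, 16, 18, 21, 23, 24, 25}

A ∪ B = {3, 15, 16, 18, 21, 23, 24, 25}


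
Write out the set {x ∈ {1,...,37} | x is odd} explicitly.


Checking each candidate:
Condition: odd numbers in {1,...,37}
Result = {1, 3, 5, 7, 9, 11, 13, 15, 17, 19, 21, 23, 25, 27, 29, 31, 33, 35, 37}

{1, 3, 5, 7, 9, 11, 13, 15, 17, 19, 21, 23, 25, 27, 29, 31, 33, 35, 37}


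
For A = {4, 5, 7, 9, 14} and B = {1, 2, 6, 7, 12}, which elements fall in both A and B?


A = {4, 5, 7, 9, 14}
B = {1, 2, 6, 7, 12}
Region: in both A and B
Elements: {7}

Elements in both A and B: {7}


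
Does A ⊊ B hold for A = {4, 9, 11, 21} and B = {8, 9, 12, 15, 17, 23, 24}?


A ⊂ B requires: A ⊆ B AND A ≠ B.
A ⊆ B? No
A ⊄ B, so A is not a proper subset.

No, A is not a proper subset of B


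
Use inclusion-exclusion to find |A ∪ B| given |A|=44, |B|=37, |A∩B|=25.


|A ∪ B| = |A| + |B| - |A ∩ B|
= 44 + 37 - 25
= 56

|A ∪ B| = 56


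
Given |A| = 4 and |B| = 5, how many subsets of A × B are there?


A relation from A to B is any subset of A × B.
|A × B| = 4 × 5 = 20
# relations = 2^|A × B| = 2^20 = 1048576

Number of relations = 1048576


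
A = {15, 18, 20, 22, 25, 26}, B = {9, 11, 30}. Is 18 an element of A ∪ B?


A = {15, 18, 20, 22, 25, 26}, B = {9, 11, 30}
A ∪ B = all elements in A or B
A ∪ B = {9, 11, 15, 18, 20, 22, 25, 26, 30}
Checking if 18 ∈ A ∪ B
18 is in A ∪ B → True

18 ∈ A ∪ B


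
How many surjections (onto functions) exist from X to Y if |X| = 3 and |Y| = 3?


n = |X| = 3, k = |Y| = 3. Surjections via inclusion-exclusion:
S(n,k) = Σ(-1)^i × C(k,i) × (k-i)^n, i=0 to k
i=0: (-1)^0×C(3,0)×3^3 = 27
i=1: (-1)^1×C(3,1)×2^3 = -24
i=2: (-1)^2×C(3,2)×1^3 = 3
i=3: (-1)^3×C(3,3)×0^3 = 0
Total = 6

Number of surjections = 6


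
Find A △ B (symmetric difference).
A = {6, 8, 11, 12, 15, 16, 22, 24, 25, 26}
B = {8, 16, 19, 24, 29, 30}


A △ B = (A \ B) ∪ (B \ A) = elements in exactly one of A or B
A \ B = {6, 11, 12, 15, 22, 25, 26}
B \ A = {19, 29, 30}
A △ B = {6, 11, 12, 15, 19, 22, 25, 26, 29, 30}

A △ B = {6, 11, 12, 15, 19, 22, 25, 26, 29, 30}


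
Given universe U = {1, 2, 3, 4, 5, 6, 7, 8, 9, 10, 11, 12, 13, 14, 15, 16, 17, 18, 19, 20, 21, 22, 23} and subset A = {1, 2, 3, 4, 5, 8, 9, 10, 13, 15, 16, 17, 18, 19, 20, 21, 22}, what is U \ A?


Aᶜ = U \ A = elements in U but not in A
U = {1, 2, 3, 4, 5, 6, 7, 8, 9, 10, 11, 12, 13, 14, 15, 16, 17, 18, 19, 20, 21, 22, 23}
A = {1, 2, 3, 4, 5, 8, 9, 10, 13, 15, 16, 17, 18, 19, 20, 21, 22}
Aᶜ = {6, 7, 11, 12, 14, 23}

Aᶜ = {6, 7, 11, 12, 14, 23}


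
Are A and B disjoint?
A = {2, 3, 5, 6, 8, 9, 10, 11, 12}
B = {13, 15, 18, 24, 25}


Disjoint means A ∩ B = ∅.
A ∩ B = ∅
A ∩ B = ∅, so A and B are disjoint.

Yes, A and B are disjoint


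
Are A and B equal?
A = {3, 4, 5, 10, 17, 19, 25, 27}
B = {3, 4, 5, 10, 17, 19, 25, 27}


Two sets are equal iff they have exactly the same elements.
A = {3, 4, 5, 10, 17, 19, 25, 27}
B = {3, 4, 5, 10, 17, 19, 25, 27}
Same elements → A = B

Yes, A = B


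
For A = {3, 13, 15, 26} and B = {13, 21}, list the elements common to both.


A ∩ B = elements in both A and B
A = {3, 13, 15, 26}
B = {13, 21}
A ∩ B = {13}

A ∩ B = {13}


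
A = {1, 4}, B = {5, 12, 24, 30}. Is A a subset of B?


A ⊆ B means every element of A is in B.
Elements in A not in B: {1, 4}
So A ⊄ B.

No, A ⊄ B


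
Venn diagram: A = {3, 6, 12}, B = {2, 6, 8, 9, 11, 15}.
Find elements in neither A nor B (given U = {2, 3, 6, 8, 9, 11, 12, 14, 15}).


A = {3, 6, 12}
B = {2, 6, 8, 9, 11, 15}
Region: in neither A nor B (given U = {2, 3, 6, 8, 9, 11, 12, 14, 15})
Elements: {14}

Elements in neither A nor B (given U = {2, 3, 6, 8, 9, 11, 12, 14, 15}): {14}


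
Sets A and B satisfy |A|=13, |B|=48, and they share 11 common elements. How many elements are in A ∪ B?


|A ∪ B| = |A| + |B| - |A ∩ B|
= 13 + 48 - 11
= 50

|A ∪ B| = 50


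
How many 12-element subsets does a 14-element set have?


C(n,k) = n! / (k!(n-k)!)
C(14,12) = 14! / (12!2!)
= 91

C(14,12) = 91


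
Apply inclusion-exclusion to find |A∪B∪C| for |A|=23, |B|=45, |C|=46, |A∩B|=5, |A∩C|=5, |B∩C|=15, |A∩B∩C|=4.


|A∪B∪C| = |A|+|B|+|C| - |A∩B|-|A∩C|-|B∩C| + |A∩B∩C|
= 23+45+46 - 5-5-15 + 4
= 114 - 25 + 4
= 93

|A ∪ B ∪ C| = 93


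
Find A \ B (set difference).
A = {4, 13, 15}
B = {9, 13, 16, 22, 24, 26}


A \ B = elements in A but not in B
A = {4, 13, 15}
B = {9, 13, 16, 22, 24, 26}
Remove from A any elements in B
A \ B = {4, 15}

A \ B = {4, 15}


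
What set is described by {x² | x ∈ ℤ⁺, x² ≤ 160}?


Checking each candidate:
Condition: positive perfect squares ≤ 160
Result = {1, 4, 9, 16, 25, 36, 49, 64, 81, 100, 121, 144}

{1, 4, 9, 16, 25, 36, 49, 64, 81, 100, 121, 144}


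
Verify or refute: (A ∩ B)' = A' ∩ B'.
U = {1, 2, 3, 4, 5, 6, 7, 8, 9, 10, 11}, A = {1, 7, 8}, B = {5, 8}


LHS: A ∩ B = {8}
(A ∩ B)' = U \ (A ∩ B) = {1, 2, 3, 4, 5, 6, 7, 9, 10, 11}
A' = {2, 3, 4, 5, 6, 9, 10, 11}, B' = {1, 2, 3, 4, 6, 7, 9, 10, 11}
Claimed RHS: A' ∩ B' = {2, 3, 4, 6, 9, 10, 11}
Identity is INVALID: LHS = {1, 2, 3, 4, 5, 6, 7, 9, 10, 11} but the RHS claimed here equals {2, 3, 4, 6, 9, 10, 11}. The correct form is (A ∩ B)' = A' ∪ B'.

Identity is invalid: (A ∩ B)' = {1, 2, 3, 4, 5, 6, 7, 9, 10, 11} but A' ∩ B' = {2, 3, 4, 6, 9, 10, 11}. The correct De Morgan law is (A ∩ B)' = A' ∪ B'.


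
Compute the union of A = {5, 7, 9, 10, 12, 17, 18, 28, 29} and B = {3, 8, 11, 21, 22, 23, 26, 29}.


A ∪ B = all elements in A or B (or both)
A = {5, 7, 9, 10, 12, 17, 18, 28, 29}
B = {3, 8, 11, 21, 22, 23, 26, 29}
A ∪ B = {3, 5, 7, 8, 9, 10, 11, 12, 17, 18, 21, 22, 23, 26, 28, 29}

A ∪ B = {3, 5, 7, 8, 9, 10, 11, 12, 17, 18, 21, 22, 23, 26, 28, 29}


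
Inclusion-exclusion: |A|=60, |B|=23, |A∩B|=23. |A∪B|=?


|A ∪ B| = |A| + |B| - |A ∩ B|
= 60 + 23 - 23
= 60

|A ∪ B| = 60


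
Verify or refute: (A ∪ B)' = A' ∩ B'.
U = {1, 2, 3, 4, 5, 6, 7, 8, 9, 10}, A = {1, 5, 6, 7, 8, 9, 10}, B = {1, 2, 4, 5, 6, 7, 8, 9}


LHS: A ∪ B = {1, 2, 4, 5, 6, 7, 8, 9, 10}
(A ∪ B)' = U \ (A ∪ B) = {3}
A' = {2, 3, 4}, B' = {3, 10}
Claimed RHS: A' ∩ B' = {3}
Identity is VALID: LHS = RHS = {3} ✓

Identity is valid. (A ∪ B)' = A' ∩ B' = {3}


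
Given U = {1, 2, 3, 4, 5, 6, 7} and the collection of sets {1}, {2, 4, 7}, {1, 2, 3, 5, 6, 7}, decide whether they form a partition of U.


A partition requires: (1) non-empty parts, (2) pairwise disjoint, (3) union = U
Parts: {1}, {2, 4, 7}, {1, 2, 3, 5, 6, 7}
Union of parts: {1, 2, 3, 4, 5, 6, 7}
U = {1, 2, 3, 4, 5, 6, 7}
All non-empty? True
Pairwise disjoint? False
Covers U? True

No, not a valid partition


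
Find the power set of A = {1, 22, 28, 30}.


|A| = 4, so |P(A)| = 2^4 = 16
Enumerate subsets by cardinality (0 to 4):
∅, {1}, {22}, {28}, {30}, {1, 22}, {1, 28}, {1, 30}, {22, 28}, {22, 30}, {28, 30}, {1, 22, 28}, {1, 22, 30}, {1, 28, 30}, {22, 28, 30}, {1, 22, 28, 30}

P(A) has 16 subsets: ∅, {1}, {22}, {28}, {30}, {1, 22}, {1, 28}, {1, 30}, {22, 28}, {22, 30}, {28, 30}, {1, 22, 28}, {1, 22, 30}, {1, 28, 30}, {22, 28, 30}, {1, 22, 28, 30}


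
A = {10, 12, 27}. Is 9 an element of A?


A = {10, 12, 27}
Checking if 9 is in A
9 is not in A → False

9 ∉ A


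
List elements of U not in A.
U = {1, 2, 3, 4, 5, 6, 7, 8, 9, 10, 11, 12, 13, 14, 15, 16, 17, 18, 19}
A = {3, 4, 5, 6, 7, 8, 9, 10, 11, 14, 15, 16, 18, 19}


Aᶜ = U \ A = elements in U but not in A
U = {1, 2, 3, 4, 5, 6, 7, 8, 9, 10, 11, 12, 13, 14, 15, 16, 17, 18, 19}
A = {3, 4, 5, 6, 7, 8, 9, 10, 11, 14, 15, 16, 18, 19}
Aᶜ = {1, 2, 12, 13, 17}

Aᶜ = {1, 2, 12, 13, 17}


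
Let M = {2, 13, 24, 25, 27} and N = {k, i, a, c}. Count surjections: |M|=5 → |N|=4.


n = |M| = 5, k = |N| = 4. Surjections via inclusion-exclusion:
S(n,k) = Σ(-1)^i × C(k,i) × (k-i)^n, i=0 to k
i=0: (-1)^0×C(4,0)×4^5 = 1024
i=1: (-1)^1×C(4,1)×3^5 = -972
i=2: (-1)^2×C(4,2)×2^5 = 192
i=3: (-1)^3×C(4,3)×1^5 = -4
i=4: (-1)^4×C(4,4)×0^5 = 0
Total = 240

Number of surjections = 240


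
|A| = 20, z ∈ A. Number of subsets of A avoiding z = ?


Subsets of A avoiding z are subsets of A \ {z}, which has 19 elements.
Count = 2^(n-1) = 2^19
= 524288

Number of subsets avoiding z = 524288


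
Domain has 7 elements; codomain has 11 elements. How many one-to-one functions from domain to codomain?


An injection sends each of |A| = 7 inputs to a distinct output in B.
# injections = |B|·(|B|-1)·…·(|B|-|A|+1) = 11! / (11 - 7)!
= 11 × 10 × 9 × 8 × 7 × 6 × 5
= 1663200

Number of injections = 1663200


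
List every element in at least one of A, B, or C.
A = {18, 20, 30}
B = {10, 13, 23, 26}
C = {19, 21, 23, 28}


A ∪ B = {10, 13, 18, 20, 23, 26, 30}
(A ∪ B) ∪ C = {10, 13, 18, 19, 20, 21, 23, 26, 28, 30}

A ∪ B ∪ C = {10, 13, 18, 19, 20, 21, 23, 26, 28, 30}


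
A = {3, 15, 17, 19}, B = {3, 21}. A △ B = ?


A △ B = (A \ B) ∪ (B \ A) = elements in exactly one of A or B
A \ B = {15, 17, 19}
B \ A = {21}
A △ B = {15, 17, 19, 21}

A △ B = {15, 17, 19, 21}


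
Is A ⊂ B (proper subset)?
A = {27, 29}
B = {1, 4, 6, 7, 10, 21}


A ⊂ B requires: A ⊆ B AND A ≠ B.
A ⊆ B? No
A ⊄ B, so A is not a proper subset.

No, A is not a proper subset of B


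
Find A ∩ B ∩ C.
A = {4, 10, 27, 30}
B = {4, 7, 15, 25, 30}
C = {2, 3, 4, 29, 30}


A ∩ B = {4, 30}
(A ∩ B) ∩ C = {4, 30}

A ∩ B ∩ C = {4, 30}


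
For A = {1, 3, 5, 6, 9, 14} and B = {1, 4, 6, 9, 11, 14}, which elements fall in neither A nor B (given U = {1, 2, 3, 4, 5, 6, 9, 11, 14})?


A = {1, 3, 5, 6, 9, 14}
B = {1, 4, 6, 9, 11, 14}
Region: in neither A nor B (given U = {1, 2, 3, 4, 5, 6, 9, 11, 14})
Elements: {2}

Elements in neither A nor B (given U = {1, 2, 3, 4, 5, 6, 9, 11, 14}): {2}


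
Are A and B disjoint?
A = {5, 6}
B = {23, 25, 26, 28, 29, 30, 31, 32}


Disjoint means A ∩ B = ∅.
A ∩ B = ∅
A ∩ B = ∅, so A and B are disjoint.

Yes, A and B are disjoint


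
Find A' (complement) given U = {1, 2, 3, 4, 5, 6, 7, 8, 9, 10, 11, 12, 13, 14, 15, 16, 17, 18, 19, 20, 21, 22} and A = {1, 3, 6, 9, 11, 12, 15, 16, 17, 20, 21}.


Aᶜ = U \ A = elements in U but not in A
U = {1, 2, 3, 4, 5, 6, 7, 8, 9, 10, 11, 12, 13, 14, 15, 16, 17, 18, 19, 20, 21, 22}
A = {1, 3, 6, 9, 11, 12, 15, 16, 17, 20, 21}
Aᶜ = {2, 4, 5, 7, 8, 10, 13, 14, 18, 19, 22}

Aᶜ = {2, 4, 5, 7, 8, 10, 13, 14, 18, 19, 22}


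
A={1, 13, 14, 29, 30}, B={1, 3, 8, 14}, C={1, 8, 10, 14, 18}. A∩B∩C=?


A ∩ B = {1, 14}
(A ∩ B) ∩ C = {1, 14}

A ∩ B ∩ C = {1, 14}


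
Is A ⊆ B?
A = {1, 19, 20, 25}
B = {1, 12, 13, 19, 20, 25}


A ⊆ B means every element of A is in B.
All elements of A are in B.
So A ⊆ B.

Yes, A ⊆ B


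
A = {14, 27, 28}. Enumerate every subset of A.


|A| = 3, so |P(A)| = 2^3 = 8
Enumerate subsets by cardinality (0 to 3):
∅, {14}, {27}, {28}, {14, 27}, {14, 28}, {27, 28}, {14, 27, 28}

P(A) has 8 subsets: ∅, {14}, {27}, {28}, {14, 27}, {14, 28}, {27, 28}, {14, 27, 28}


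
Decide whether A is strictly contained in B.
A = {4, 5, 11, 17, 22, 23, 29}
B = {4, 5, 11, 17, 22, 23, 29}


A ⊂ B requires: A ⊆ B AND A ≠ B.
A ⊆ B? Yes
A = B? Yes
A = B, so A is not a PROPER subset.

No, A is not a proper subset of B


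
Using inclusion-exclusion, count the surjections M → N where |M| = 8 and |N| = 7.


n = |M| = 8, k = |N| = 7. Surjections via inclusion-exclusion:
S(n,k) = Σ(-1)^i × C(k,i) × (k-i)^n, i=0 to k
i=0: (-1)^0×C(7,0)×7^8 = 5764801
i=1: (-1)^1×C(7,1)×6^8 = -11757312
i=2: (-1)^2×C(7,2)×5^8 = 8203125
i=3: (-1)^3×C(7,3)×4^8 = -2293760
i=4: (-1)^4×C(7,4)×3^8 = 229635
i=5: (-1)^5×C(7,5)×2^8 = -5376
i=6: (-1)^6×C(7,6)×1^8 = 7
i=7: (-1)^7×C(7,7)×0^8 = 0
Total = 141120

Number of surjections = 141120


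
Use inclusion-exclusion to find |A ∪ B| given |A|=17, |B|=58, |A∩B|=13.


|A ∪ B| = |A| + |B| - |A ∩ B|
= 17 + 58 - 13
= 62

|A ∪ B| = 62


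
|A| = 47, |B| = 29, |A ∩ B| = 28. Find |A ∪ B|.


|A ∪ B| = |A| + |B| - |A ∩ B|
= 47 + 29 - 28
= 48

|A ∪ B| = 48


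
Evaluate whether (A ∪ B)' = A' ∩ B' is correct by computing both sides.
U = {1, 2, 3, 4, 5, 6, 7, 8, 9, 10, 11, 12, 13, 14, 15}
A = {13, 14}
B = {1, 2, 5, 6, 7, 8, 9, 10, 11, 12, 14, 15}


LHS: A ∪ B = {1, 2, 5, 6, 7, 8, 9, 10, 11, 12, 13, 14, 15}
(A ∪ B)' = U \ (A ∪ B) = {3, 4}
A' = {1, 2, 3, 4, 5, 6, 7, 8, 9, 10, 11, 12, 15}, B' = {3, 4, 13}
Claimed RHS: A' ∩ B' = {3, 4}
Identity is VALID: LHS = RHS = {3, 4} ✓

Identity is valid. (A ∪ B)' = A' ∩ B' = {3, 4}


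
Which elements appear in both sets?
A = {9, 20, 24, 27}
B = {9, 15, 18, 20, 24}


A ∩ B = elements in both A and B
A = {9, 20, 24, 27}
B = {9, 15, 18, 20, 24}
A ∩ B = {9, 20, 24}

A ∩ B = {9, 20, 24}


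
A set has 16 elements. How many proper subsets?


Total subsets = 2^n = 2^16 = 65536
Proper subsets exclude the set itself: 2^n - 1
= 65536 - 1
= 65535

Number of proper subsets = 65535


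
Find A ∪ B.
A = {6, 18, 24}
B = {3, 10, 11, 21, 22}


A ∪ B = all elements in A or B (or both)
A = {6, 18, 24}
B = {3, 10, 11, 21, 22}
A ∪ B = {3, 6, 10, 11, 18, 21, 22, 24}

A ∪ B = {3, 6, 10, 11, 18, 21, 22, 24}


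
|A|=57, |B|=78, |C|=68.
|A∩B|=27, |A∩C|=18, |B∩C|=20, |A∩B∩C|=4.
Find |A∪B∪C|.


|A∪B∪C| = |A|+|B|+|C| - |A∩B|-|A∩C|-|B∩C| + |A∩B∩C|
= 57+78+68 - 27-18-20 + 4
= 203 - 65 + 4
= 142

|A ∪ B ∪ C| = 142


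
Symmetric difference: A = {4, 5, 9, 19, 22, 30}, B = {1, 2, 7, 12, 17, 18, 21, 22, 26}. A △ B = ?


A △ B = (A \ B) ∪ (B \ A) = elements in exactly one of A or B
A \ B = {4, 5, 9, 19, 30}
B \ A = {1, 2, 7, 12, 17, 18, 21, 26}
A △ B = {1, 2, 4, 5, 7, 9, 12, 17, 18, 19, 21, 26, 30}

A △ B = {1, 2, 4, 5, 7, 9, 12, 17, 18, 19, 21, 26, 30}


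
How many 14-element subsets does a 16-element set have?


C(n,k) = n! / (k!(n-k)!)
C(16,14) = 16! / (14!2!)
= 120

C(16,14) = 120


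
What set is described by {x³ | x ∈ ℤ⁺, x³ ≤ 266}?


Checking each candidate:
Condition: positive perfect cubes ≤ 266
Result = {1, 8, 27, 64, 125, 216}

{1, 8, 27, 64, 125, 216}


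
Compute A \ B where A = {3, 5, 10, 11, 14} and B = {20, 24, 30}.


A \ B = elements in A but not in B
A = {3, 5, 10, 11, 14}
B = {20, 24, 30}
Remove from A any elements in B
A \ B = {3, 5, 10, 11, 14}

A \ B = {3, 5, 10, 11, 14}


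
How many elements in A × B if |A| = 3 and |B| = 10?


|A × B| = |A| × |B|
= 3 × 10
= 30

|A × B| = 30


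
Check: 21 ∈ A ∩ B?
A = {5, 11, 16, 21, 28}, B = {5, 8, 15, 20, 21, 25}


A = {5, 11, 16, 21, 28}, B = {5, 8, 15, 20, 21, 25}
A ∩ B = elements in both A and B
A ∩ B = {5, 21}
Checking if 21 ∈ A ∩ B
21 is in A ∩ B → True

21 ∈ A ∩ B


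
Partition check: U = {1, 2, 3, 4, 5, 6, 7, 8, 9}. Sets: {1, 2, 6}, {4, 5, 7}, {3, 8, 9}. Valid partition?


A partition requires: (1) non-empty parts, (2) pairwise disjoint, (3) union = U
Parts: {1, 2, 6}, {4, 5, 7}, {3, 8, 9}
Union of parts: {1, 2, 3, 4, 5, 6, 7, 8, 9}
U = {1, 2, 3, 4, 5, 6, 7, 8, 9}
All non-empty? True
Pairwise disjoint? True
Covers U? True

Yes, valid partition


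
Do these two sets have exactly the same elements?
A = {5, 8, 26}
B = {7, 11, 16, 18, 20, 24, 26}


Two sets are equal iff they have exactly the same elements.
A = {5, 8, 26}
B = {7, 11, 16, 18, 20, 24, 26}
Differences: {5, 7, 8, 11, 16, 18, 20, 24}
A ≠ B

No, A ≠ B


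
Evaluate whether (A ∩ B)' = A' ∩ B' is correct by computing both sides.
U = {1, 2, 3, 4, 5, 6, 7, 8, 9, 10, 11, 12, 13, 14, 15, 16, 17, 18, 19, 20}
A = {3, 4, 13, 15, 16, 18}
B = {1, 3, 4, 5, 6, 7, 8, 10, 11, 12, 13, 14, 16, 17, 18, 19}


LHS: A ∩ B = {3, 4, 13, 16, 18}
(A ∩ B)' = U \ (A ∩ B) = {1, 2, 5, 6, 7, 8, 9, 10, 11, 12, 14, 15, 17, 19, 20}
A' = {1, 2, 5, 6, 7, 8, 9, 10, 11, 12, 14, 17, 19, 20}, B' = {2, 9, 15, 20}
Claimed RHS: A' ∩ B' = {2, 9, 20}
Identity is INVALID: LHS = {1, 2, 5, 6, 7, 8, 9, 10, 11, 12, 14, 15, 17, 19, 20} but the RHS claimed here equals {2, 9, 20}. The correct form is (A ∩ B)' = A' ∪ B'.

Identity is invalid: (A ∩ B)' = {1, 2, 5, 6, 7, 8, 9, 10, 11, 12, 14, 15, 17, 19, 20} but A' ∩ B' = {2, 9, 20}. The correct De Morgan law is (A ∩ B)' = A' ∪ B'.


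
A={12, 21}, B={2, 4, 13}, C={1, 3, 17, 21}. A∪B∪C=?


A ∪ B = {2, 4, 12, 13, 21}
(A ∪ B) ∪ C = {1, 2, 3, 4, 12, 13, 17, 21}

A ∪ B ∪ C = {1, 2, 3, 4, 12, 13, 17, 21}


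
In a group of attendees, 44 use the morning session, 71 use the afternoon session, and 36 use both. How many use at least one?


|A ∪ B| = |A| + |B| - |A ∩ B|
= 44 + 71 - 36
= 79

|A ∪ B| = 79


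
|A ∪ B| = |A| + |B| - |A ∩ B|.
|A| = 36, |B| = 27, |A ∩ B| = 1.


|A ∪ B| = |A| + |B| - |A ∩ B|
= 36 + 27 - 1
= 62

|A ∪ B| = 62


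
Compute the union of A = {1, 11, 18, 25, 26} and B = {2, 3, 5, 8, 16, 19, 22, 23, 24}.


A ∪ B = all elements in A or B (or both)
A = {1, 11, 18, 25, 26}
B = {2, 3, 5, 8, 16, 19, 22, 23, 24}
A ∪ B = {1, 2, 3, 5, 8, 11, 16, 18, 19, 22, 23, 24, 25, 26}

A ∪ B = {1, 2, 3, 5, 8, 11, 16, 18, 19, 22, 23, 24, 25, 26}


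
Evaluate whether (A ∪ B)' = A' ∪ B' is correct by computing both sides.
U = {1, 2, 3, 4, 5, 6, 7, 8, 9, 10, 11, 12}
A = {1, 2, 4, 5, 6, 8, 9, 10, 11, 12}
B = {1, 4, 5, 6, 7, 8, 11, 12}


LHS: A ∪ B = {1, 2, 4, 5, 6, 7, 8, 9, 10, 11, 12}
(A ∪ B)' = U \ (A ∪ B) = {3}
A' = {3, 7}, B' = {2, 3, 9, 10}
Claimed RHS: A' ∪ B' = {2, 3, 7, 9, 10}
Identity is INVALID: LHS = {3} but the RHS claimed here equals {2, 3, 7, 9, 10}. The correct form is (A ∪ B)' = A' ∩ B'.

Identity is invalid: (A ∪ B)' = {3} but A' ∪ B' = {2, 3, 7, 9, 10}. The correct De Morgan law is (A ∪ B)' = A' ∩ B'.


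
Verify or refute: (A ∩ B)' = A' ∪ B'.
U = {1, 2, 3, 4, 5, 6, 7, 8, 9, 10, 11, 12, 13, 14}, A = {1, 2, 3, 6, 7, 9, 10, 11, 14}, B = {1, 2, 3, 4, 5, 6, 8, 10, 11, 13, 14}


LHS: A ∩ B = {1, 2, 3, 6, 10, 11, 14}
(A ∩ B)' = U \ (A ∩ B) = {4, 5, 7, 8, 9, 12, 13}
A' = {4, 5, 8, 12, 13}, B' = {7, 9, 12}
Claimed RHS: A' ∪ B' = {4, 5, 7, 8, 9, 12, 13}
Identity is VALID: LHS = RHS = {4, 5, 7, 8, 9, 12, 13} ✓

Identity is valid. (A ∩ B)' = A' ∪ B' = {4, 5, 7, 8, 9, 12, 13}


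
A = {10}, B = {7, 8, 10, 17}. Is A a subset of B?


A ⊆ B means every element of A is in B.
All elements of A are in B.
So A ⊆ B.

Yes, A ⊆ B


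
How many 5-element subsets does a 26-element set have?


C(n,k) = n! / (k!(n-k)!)
C(26,5) = 26! / (5!21!)
= 65780

C(26,5) = 65780


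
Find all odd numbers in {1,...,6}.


Checking each candidate:
Condition: odd numbers in {1,...,6}
Result = {1, 3, 5}

{1, 3, 5}


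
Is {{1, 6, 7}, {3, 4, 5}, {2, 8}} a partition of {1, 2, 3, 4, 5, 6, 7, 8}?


A partition requires: (1) non-empty parts, (2) pairwise disjoint, (3) union = U
Parts: {1, 6, 7}, {3, 4, 5}, {2, 8}
Union of parts: {1, 2, 3, 4, 5, 6, 7, 8}
U = {1, 2, 3, 4, 5, 6, 7, 8}
All non-empty? True
Pairwise disjoint? True
Covers U? True

Yes, valid partition


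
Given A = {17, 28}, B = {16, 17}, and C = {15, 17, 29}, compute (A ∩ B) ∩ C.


A ∩ B = {17}
(A ∩ B) ∩ C = {17}

A ∩ B ∩ C = {17}


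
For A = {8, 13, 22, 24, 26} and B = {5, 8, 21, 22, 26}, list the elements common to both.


A ∩ B = elements in both A and B
A = {8, 13, 22, 24, 26}
B = {5, 8, 21, 22, 26}
A ∩ B = {8, 22, 26}

A ∩ B = {8, 22, 26}


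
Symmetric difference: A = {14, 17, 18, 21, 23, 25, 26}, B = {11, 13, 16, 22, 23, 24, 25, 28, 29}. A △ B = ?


A △ B = (A \ B) ∪ (B \ A) = elements in exactly one of A or B
A \ B = {14, 17, 18, 21, 26}
B \ A = {11, 13, 16, 22, 24, 28, 29}
A △ B = {11, 13, 14, 16, 17, 18, 21, 22, 24, 26, 28, 29}

A △ B = {11, 13, 14, 16, 17, 18, 21, 22, 24, 26, 28, 29}


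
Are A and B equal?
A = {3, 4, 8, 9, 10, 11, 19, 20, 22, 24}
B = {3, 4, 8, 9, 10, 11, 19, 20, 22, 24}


Two sets are equal iff they have exactly the same elements.
A = {3, 4, 8, 9, 10, 11, 19, 20, 22, 24}
B = {3, 4, 8, 9, 10, 11, 19, 20, 22, 24}
Same elements → A = B

Yes, A = B


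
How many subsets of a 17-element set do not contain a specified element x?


Subsets of A avoiding x are subsets of A \ {x}, which has 16 elements.
Count = 2^(n-1) = 2^16
= 65536

Number of subsets avoiding x = 65536


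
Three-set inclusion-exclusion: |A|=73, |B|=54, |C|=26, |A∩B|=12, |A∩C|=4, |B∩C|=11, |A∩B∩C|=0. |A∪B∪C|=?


|A∪B∪C| = |A|+|B|+|C| - |A∩B|-|A∩C|-|B∩C| + |A∩B∩C|
= 73+54+26 - 12-4-11 + 0
= 153 - 27 + 0
= 126

|A ∪ B ∪ C| = 126


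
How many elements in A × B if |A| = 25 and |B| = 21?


|A × B| = |A| × |B|
= 25 × 21
= 525

|A × B| = 525


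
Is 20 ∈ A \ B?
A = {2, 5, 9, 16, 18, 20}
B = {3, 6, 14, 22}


A = {2, 5, 9, 16, 18, 20}, B = {3, 6, 14, 22}
A \ B = elements in A but not in B
A \ B = {2, 5, 9, 16, 18, 20}
Checking if 20 ∈ A \ B
20 is in A \ B → True

20 ∈ A \ B


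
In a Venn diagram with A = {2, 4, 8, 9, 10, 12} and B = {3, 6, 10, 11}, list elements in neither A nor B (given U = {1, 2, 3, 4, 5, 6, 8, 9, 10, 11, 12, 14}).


A = {2, 4, 8, 9, 10, 12}
B = {3, 6, 10, 11}
Region: in neither A nor B (given U = {1, 2, 3, 4, 5, 6, 8, 9, 10, 11, 12, 14})
Elements: {1, 5, 14}

Elements in neither A nor B (given U = {1, 2, 3, 4, 5, 6, 8, 9, 10, 11, 12, 14}): {1, 5, 14}


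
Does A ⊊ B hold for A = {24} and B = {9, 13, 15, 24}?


A ⊂ B requires: A ⊆ B AND A ≠ B.
A ⊆ B? Yes
A = B? No
A ⊂ B: Yes (A is a proper subset of B)

Yes, A ⊂ B


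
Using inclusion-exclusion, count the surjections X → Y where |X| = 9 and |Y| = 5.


n = |X| = 9, k = |Y| = 5. Surjections via inclusion-exclusion:
S(n,k) = Σ(-1)^i × C(k,i) × (k-i)^n, i=0 to k
i=0: (-1)^0×C(5,0)×5^9 = 1953125
i=1: (-1)^1×C(5,1)×4^9 = -1310720
i=2: (-1)^2×C(5,2)×3^9 = 196830
i=3: (-1)^3×C(5,3)×2^9 = -5120
i=4: (-1)^4×C(5,4)×1^9 = 5
i=5: (-1)^5×C(5,5)×0^9 = 0
Total = 834120

Number of surjections = 834120


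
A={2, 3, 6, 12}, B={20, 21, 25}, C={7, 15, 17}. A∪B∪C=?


A ∪ B = {2, 3, 6, 12, 20, 21, 25}
(A ∪ B) ∪ C = {2, 3, 6, 7, 12, 15, 17, 20, 21, 25}

A ∪ B ∪ C = {2, 3, 6, 7, 12, 15, 17, 20, 21, 25}


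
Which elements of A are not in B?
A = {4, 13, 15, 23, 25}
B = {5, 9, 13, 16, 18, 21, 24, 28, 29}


A \ B = elements in A but not in B
A = {4, 13, 15, 23, 25}
B = {5, 9, 13, 16, 18, 21, 24, 28, 29}
Remove from A any elements in B
A \ B = {4, 15, 23, 25}

A \ B = {4, 15, 23, 25}


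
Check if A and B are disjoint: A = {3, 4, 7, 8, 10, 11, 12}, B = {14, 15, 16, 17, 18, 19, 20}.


Disjoint means A ∩ B = ∅.
A ∩ B = ∅
A ∩ B = ∅, so A and B are disjoint.

Yes, A and B are disjoint


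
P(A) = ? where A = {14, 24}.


|A| = 2, so |P(A)| = 2^2 = 4
Enumerate subsets by cardinality (0 to 2):
∅, {14}, {24}, {14, 24}

P(A) has 4 subsets: ∅, {14}, {24}, {14, 24}


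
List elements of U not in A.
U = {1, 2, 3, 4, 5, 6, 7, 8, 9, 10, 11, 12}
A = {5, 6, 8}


Aᶜ = U \ A = elements in U but not in A
U = {1, 2, 3, 4, 5, 6, 7, 8, 9, 10, 11, 12}
A = {5, 6, 8}
Aᶜ = {1, 2, 3, 4, 7, 9, 10, 11, 12}

Aᶜ = {1, 2, 3, 4, 7, 9, 10, 11, 12}


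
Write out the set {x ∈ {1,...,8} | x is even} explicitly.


Checking each candidate:
Condition: even numbers in {1,...,8}
Result = {2, 4, 6, 8}

{2, 4, 6, 8}


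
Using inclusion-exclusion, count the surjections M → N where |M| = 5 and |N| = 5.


n = |M| = 5, k = |N| = 5. Surjections via inclusion-exclusion:
S(n,k) = Σ(-1)^i × C(k,i) × (k-i)^n, i=0 to k
i=0: (-1)^0×C(5,0)×5^5 = 3125
i=1: (-1)^1×C(5,1)×4^5 = -5120
i=2: (-1)^2×C(5,2)×3^5 = 2430
i=3: (-1)^3×C(5,3)×2^5 = -320
i=4: (-1)^4×C(5,4)×1^5 = 5
i=5: (-1)^5×C(5,5)×0^5 = 0
Total = 120

Number of surjections = 120


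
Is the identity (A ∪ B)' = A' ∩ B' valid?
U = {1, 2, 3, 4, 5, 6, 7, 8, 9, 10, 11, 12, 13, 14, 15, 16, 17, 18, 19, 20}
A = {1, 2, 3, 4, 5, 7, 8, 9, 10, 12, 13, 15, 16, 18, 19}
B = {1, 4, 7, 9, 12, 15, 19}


LHS: A ∪ B = {1, 2, 3, 4, 5, 7, 8, 9, 10, 12, 13, 15, 16, 18, 19}
(A ∪ B)' = U \ (A ∪ B) = {6, 11, 14, 17, 20}
A' = {6, 11, 14, 17, 20}, B' = {2, 3, 5, 6, 8, 10, 11, 13, 14, 16, 17, 18, 20}
Claimed RHS: A' ∩ B' = {6, 11, 14, 17, 20}
Identity is VALID: LHS = RHS = {6, 11, 14, 17, 20} ✓

Identity is valid. (A ∪ B)' = A' ∩ B' = {6, 11, 14, 17, 20}


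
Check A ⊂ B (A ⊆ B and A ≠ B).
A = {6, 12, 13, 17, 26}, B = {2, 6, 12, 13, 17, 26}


A ⊂ B requires: A ⊆ B AND A ≠ B.
A ⊆ B? Yes
A = B? No
A ⊂ B: Yes (A is a proper subset of B)

Yes, A ⊂ B


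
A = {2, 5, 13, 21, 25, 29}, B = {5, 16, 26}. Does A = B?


Two sets are equal iff they have exactly the same elements.
A = {2, 5, 13, 21, 25, 29}
B = {5, 16, 26}
Differences: {2, 13, 16, 21, 25, 26, 29}
A ≠ B

No, A ≠ B


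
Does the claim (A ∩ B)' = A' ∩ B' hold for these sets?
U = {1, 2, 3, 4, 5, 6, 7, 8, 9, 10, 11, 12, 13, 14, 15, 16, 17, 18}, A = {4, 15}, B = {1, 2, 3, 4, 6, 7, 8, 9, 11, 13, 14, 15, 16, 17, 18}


LHS: A ∩ B = {4, 15}
(A ∩ B)' = U \ (A ∩ B) = {1, 2, 3, 5, 6, 7, 8, 9, 10, 11, 12, 13, 14, 16, 17, 18}
A' = {1, 2, 3, 5, 6, 7, 8, 9, 10, 11, 12, 13, 14, 16, 17, 18}, B' = {5, 10, 12}
Claimed RHS: A' ∩ B' = {5, 10, 12}
Identity is INVALID: LHS = {1, 2, 3, 5, 6, 7, 8, 9, 10, 11, 12, 13, 14, 16, 17, 18} but the RHS claimed here equals {5, 10, 12}. The correct form is (A ∩ B)' = A' ∪ B'.

Identity is invalid: (A ∩ B)' = {1, 2, 3, 5, 6, 7, 8, 9, 10, 11, 12, 13, 14, 16, 17, 18} but A' ∩ B' = {5, 10, 12}. The correct De Morgan law is (A ∩ B)' = A' ∪ B'.


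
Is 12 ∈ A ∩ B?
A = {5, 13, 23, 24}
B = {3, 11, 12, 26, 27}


A = {5, 13, 23, 24}, B = {3, 11, 12, 26, 27}
A ∩ B = elements in both A and B
A ∩ B = ∅
Checking if 12 ∈ A ∩ B
12 is not in A ∩ B → False

12 ∉ A ∩ B


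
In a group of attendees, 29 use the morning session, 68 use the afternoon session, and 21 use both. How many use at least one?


|A ∪ B| = |A| + |B| - |A ∩ B|
= 29 + 68 - 21
= 76

|A ∪ B| = 76


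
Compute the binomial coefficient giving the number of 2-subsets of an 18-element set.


C(n,k) = n! / (k!(n-k)!)
C(18,2) = 18! / (2!16!)
= 153

C(18,2) = 153


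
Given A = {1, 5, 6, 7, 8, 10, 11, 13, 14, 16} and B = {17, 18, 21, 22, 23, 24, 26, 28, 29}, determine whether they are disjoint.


Disjoint means A ∩ B = ∅.
A ∩ B = ∅
A ∩ B = ∅, so A and B are disjoint.

Yes, A and B are disjoint


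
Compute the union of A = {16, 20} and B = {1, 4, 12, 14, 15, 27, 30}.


A ∪ B = all elements in A or B (or both)
A = {16, 20}
B = {1, 4, 12, 14, 15, 27, 30}
A ∪ B = {1, 4, 12, 14, 15, 16, 20, 27, 30}

A ∪ B = {1, 4, 12, 14, 15, 16, 20, 27, 30}


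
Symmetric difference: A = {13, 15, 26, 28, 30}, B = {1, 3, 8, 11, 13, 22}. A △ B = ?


A △ B = (A \ B) ∪ (B \ A) = elements in exactly one of A or B
A \ B = {15, 26, 28, 30}
B \ A = {1, 3, 8, 11, 22}
A △ B = {1, 3, 8, 11, 15, 22, 26, 28, 30}

A △ B = {1, 3, 8, 11, 15, 22, 26, 28, 30}
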